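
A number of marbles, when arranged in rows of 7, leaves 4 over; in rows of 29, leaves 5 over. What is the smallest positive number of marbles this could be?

179

x ≡ 4 (mod 7) gives x ∈ {4, 11, 18, 25, 32, 39, 46, 53, …}.
The first of these with x mod 29 = 5 is 179.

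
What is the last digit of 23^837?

3

Last digits of 3^n: 3, 9, 7, 1 (period 4).
837 leaves remainder 1 on division by 4, so 23^837 ends in 3.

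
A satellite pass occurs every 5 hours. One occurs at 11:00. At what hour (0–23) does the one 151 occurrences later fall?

151·5 = 755.
755 = 31·24 + 11, so 755 mod 24 = 11.
(11 + 11) mod 24 = 22.

22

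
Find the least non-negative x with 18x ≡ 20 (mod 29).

The inverse of 18 mod 29 is 21 (since 18·21 = 378 ≡ 1).
Multiplying both sides by 21: x ≡ 21·20 = 420 ≡ 14 (mod 29).

14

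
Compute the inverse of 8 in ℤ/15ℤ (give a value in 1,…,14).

15 = 1·8 + 7
8 = 1·7 + 1
7 = 7·1 + 0
Back-substituting gives 8·2 ≡ 1 (mod 15).

2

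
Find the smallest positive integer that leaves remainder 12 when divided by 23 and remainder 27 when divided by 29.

x ≡ 12 (mod 23) gives x ∈ {12, 35, 58, 81, 104, 127, 150, 173, …}.
The first of these with x mod 29 = 27 is 288.

288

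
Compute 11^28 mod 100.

81

By repeated squaring mod 100: 11^1≡11, 11^2≡21, 11^4≡41, 11^8≡81, 11^16≡61.
Since 28 = 4 + 8 + 16 in binary, 11^28 ≡ 41·81·61 ≡ 81 (mod 100).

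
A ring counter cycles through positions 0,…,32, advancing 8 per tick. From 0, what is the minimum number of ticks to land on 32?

8⁻¹ ≡ 29 (mod 33) because 8·29 = 232 = 7·33 + 1.
So x ≡ 29·32 = 928 ≡ 4 (mod 33).

4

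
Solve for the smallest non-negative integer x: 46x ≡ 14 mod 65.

54

The inverse of 46 mod 65 is 41 (since 46·41 = 1886 ≡ 1).
So x ≡ 41·14 = 574 ≡ 54 (mod 65).
Check: 46·54 = 2484 = 38·65 + 14.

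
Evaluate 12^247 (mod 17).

Square-and-reduce mod 17: 12^1≡12, 12^2≡8, 12^4≡13, 12^8≡16, 12^16≡1, 12^32≡1, 12^64≡1, 12^128≡1.
247 = 1 + 2 + 4 + 16 + 32 + 64 + 128, so 12^247 ≡ 12·8·13·1·1·1·1 ≡ 7 (mod 17).

7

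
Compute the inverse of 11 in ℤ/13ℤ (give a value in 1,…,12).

6

13 = 1·11 + 2
11 = 5·2 + 1
2 = 2·1 + 0
Back-substituting gives 11·6 ≡ 1 (mod 13).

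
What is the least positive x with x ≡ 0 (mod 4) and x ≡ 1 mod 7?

Since 7·3 ≡ 1 (mod 4), take x = 1 + 7·((0−1)·3 mod 4) = 1 + 7·1 = 8.
Check: 8 mod 4 = 0, 8 mod 7 = 1.

8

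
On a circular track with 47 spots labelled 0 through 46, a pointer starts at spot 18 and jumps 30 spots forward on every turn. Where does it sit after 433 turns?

36

433·30 = 12990.
12990 = 276·47 + 18, so 12990 mod 47 = 18.
(18 + 18) mod 47 = 36.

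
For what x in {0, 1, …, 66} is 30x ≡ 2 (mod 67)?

The inverse of 30 mod 67 is 38 (since 30·38 = 1140 ≡ 1).
Multiplying both sides by 38: x ≡ 38·2 = 76 ≡ 9 (mod 67).
Check: 30·9 = 270 = 4·67 + 2.

9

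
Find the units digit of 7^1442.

9

The units digit of 7^n cycles with period 4: 7, 9, 3, 1, …
1442 mod 4 = 2, so the last digit matches 7^2 = 9.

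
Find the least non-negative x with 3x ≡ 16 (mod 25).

3⁻¹ ≡ 17 (mod 25) because 3·17 = 51 = 2·25 + 1.
So x ≡ 17·16 = 272 ≡ 22 (mod 25).

22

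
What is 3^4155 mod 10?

Last digits of 3^n: 3, 9, 7, 1 (period 4).
4155 leaves remainder 3 on division by 4, so 3^4155 ends in 7.

7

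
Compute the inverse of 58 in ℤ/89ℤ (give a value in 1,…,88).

58·66 = 3828 = 43·89 + 1, so 58⁻¹ ≡ 66 (mod 89).

66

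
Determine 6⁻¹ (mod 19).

6·16 = 96 = 5·19 + 1, so 6⁻¹ ≡ 16 (mod 19).

16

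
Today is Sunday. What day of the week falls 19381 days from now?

Friday

19381 = 2768·7 + 5, so 19381 mod 7 = 5.
Sunday + 5 days → Friday.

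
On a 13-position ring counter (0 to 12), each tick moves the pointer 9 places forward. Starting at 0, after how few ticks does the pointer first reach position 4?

12

The inverse of 9 mod 13 is 3 (since 9·3 = 27 ≡ 1).
So x ≡ 3·4 = 12 ≡ 12 (mod 13).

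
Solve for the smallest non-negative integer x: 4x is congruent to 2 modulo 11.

4⁻¹ ≡ 3 (mod 11) because 4·3 = 12 = 1·11 + 1.
So x ≡ 3·2 = 6 ≡ 6 (mod 11).

6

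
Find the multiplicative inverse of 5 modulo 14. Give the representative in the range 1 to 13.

3

5·3 = 15 = 1·14 + 1, so 5⁻¹ ≡ 3 (mod 14).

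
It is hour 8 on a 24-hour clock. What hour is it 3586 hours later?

Dividing 3586 by 24 gives quotient 149 and remainder 10.
(8 + 10) mod 24 = 18.

18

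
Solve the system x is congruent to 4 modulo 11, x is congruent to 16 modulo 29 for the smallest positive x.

Since 29·8 ≡ 1 (mod 11), take x = 16 + 29·((4−16)·8 mod 11) = 16 + 29·3 = 103.
Check: 103 mod 11 = 4, 103 mod 29 = 16.

103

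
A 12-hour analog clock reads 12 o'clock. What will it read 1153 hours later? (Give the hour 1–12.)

1153 mod 12 = 1 (since 96·12 = 1152).
12 + 1 → 1 on a 12-hour dial.

1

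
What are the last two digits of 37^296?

41

Successive squares of 37 mod 100: 37^1≡37, 37^2≡69, 37^4≡61, 37^8≡21, 37^16≡41, 37^32≡81, 37^64≡61, 37^128≡21, 37^256≡41.
296 = 8 + 32 + 256, so 37^296 ≡ 21·81·41 ≡ 41 (mod 100).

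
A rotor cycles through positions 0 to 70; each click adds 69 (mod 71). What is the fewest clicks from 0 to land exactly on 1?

69·35 = 2415 = 34·71 + 1, so 69⁻¹ ≡ 35 (mod 71).

35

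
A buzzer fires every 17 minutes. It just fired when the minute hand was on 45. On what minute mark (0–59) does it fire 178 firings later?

178·17 = 3026.
Dividing 3026 by 60 gives quotient 50 and remainder 26.
(45 + 26) mod 60 = 11.

11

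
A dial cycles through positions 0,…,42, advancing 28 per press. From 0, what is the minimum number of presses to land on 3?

The inverse of 28 mod 43 is 20 (since 28·20 = 560 ≡ 1).
So x ≡ 20·3 = 60 ≡ 17 (mod 43).
Check: 28·17 = 476 = 11·43 + 3.

17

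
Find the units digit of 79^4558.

1

Powers of 9 mod 10 repeat with period 2: 9, 1.
4558 leaves remainder 0 on division by 2, so 79^4558 ends in 1.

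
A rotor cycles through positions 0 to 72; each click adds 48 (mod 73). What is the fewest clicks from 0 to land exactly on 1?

35

73 = 1·48 + 25
48 = 1·25 + 23
25 = 1·23 + 2
23 = 11·2 + 1
2 = 2·1 + 0
Back-substituting gives 48·35 ≡ 1 (mod 73).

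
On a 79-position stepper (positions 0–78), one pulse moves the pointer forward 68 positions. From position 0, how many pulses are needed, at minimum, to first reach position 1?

68·43 = 2924 = 37·79 + 1, so 68⁻¹ ≡ 43 (mod 79).

43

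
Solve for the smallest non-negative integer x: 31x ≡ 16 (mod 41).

23

31⁻¹ ≡ 4 (mod 41) because 31·4 = 124 = 3·41 + 1.
Multiplying both sides by 4: x ≡ 4·16 = 64 ≡ 23 (mod 41).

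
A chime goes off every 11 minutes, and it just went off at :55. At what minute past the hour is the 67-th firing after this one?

67·11 = 737.
737 = 12·60 + 17, so 737 mod 60 = 17.
(55 + 17) mod 60 = 12.

12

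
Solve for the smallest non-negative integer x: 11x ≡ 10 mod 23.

The inverse of 11 mod 23 is 21 (since 11·21 = 231 ≡ 1).
So x ≡ 21·10 = 210 ≡ 3 (mod 23).

3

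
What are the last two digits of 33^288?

41

Square-and-reduce mod 100: 33^1≡33, 33^2≡89, 33^4≡21, 33^8≡41, 33^16≡81, 33^32≡61, 33^64≡21, 33^128≡41, 33^256≡81.
288 = 32 + 256, so 33^288 ≡ 61·81 ≡ 41 (mod 100).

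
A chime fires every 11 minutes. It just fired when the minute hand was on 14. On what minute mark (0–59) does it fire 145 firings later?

49

145·11 = 1595.
1595 − 26·60 = 35, so 1595 ≡ 35 (mod 60).
(14 + 35) mod 60 = 49.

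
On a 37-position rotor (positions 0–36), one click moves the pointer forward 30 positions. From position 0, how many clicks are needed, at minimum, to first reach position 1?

21

30·21 = 630 = 17·37 + 1, so 30⁻¹ ≡ 21 (mod 37).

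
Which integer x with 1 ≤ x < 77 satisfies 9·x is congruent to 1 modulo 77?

60

9·60 = 540 = 7·77 + 1, so 9⁻¹ ≡ 60 (mod 77).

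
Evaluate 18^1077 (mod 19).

18

By repeated squaring mod 19: 18^1≡18, 18^2≡1, 18^4≡1, 18^8≡1, 18^16≡1, 18^32≡1, 18^64≡1, 18^128≡1, 18^256≡1, 18^512≡1, 18^1024≡1.
Since 1077 = 1 + 4 + 16 + 32 + 1024 in binary, 18^1077 ≡ 18·1·1·1·1 ≡ 18 (mod 19).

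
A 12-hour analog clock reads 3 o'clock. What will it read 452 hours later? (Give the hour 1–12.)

452 − 37·12 = 8, so 452 ≡ 8 (mod 12).
3 + 8 → 11 on a 12-hour dial.

11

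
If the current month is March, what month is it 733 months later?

April

733 = 61·12 + 1, so 733 mod 12 = 1.
March + 1 month → April.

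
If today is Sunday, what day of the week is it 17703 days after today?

Sunday

17703 − 2529·7 = 0, so 17703 ≡ 0 (mod 7).
Sunday + 0 days → Sunday.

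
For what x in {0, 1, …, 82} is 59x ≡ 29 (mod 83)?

The inverse of 59 mod 83 is 38 (since 59·38 = 2242 ≡ 1).
So x ≡ 38·29 = 1102 ≡ 23 (mod 83).
Check: 59·23 = 1357 = 16·83 + 29.

23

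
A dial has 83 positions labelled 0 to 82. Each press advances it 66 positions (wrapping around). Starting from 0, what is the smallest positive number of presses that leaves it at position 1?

39

83 = 1·66 + 17
66 = 3·17 + 15
17 = 1·15 + 2
15 = 7·2 + 1
2 = 2·1 + 0
Back-substituting gives 66·39 ≡ 1 (mod 83).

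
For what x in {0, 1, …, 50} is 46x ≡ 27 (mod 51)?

The inverse of 46 mod 51 is 10 (since 46·10 = 460 ≡ 1).
So x ≡ 10·27 = 270 ≡ 15 (mod 51).

15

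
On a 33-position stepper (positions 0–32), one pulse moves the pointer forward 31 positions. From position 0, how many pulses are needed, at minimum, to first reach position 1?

16

33 = 1·31 + 2
31 = 15·2 + 1
2 = 2·1 + 0
Back-substituting gives 31·16 ≡ 1 (mod 33).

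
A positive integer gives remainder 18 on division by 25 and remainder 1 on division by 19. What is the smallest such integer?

343

x ≡ 1 (mod 19) gives x ∈ {1, 20, 39, 58, 77, 96, 115, 134, …}.
The first of these with x mod 25 = 18 is 343.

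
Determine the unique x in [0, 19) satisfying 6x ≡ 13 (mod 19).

18

6⁻¹ ≡ 16 (mod 19) because 6·16 = 96 = 5·19 + 1.
So x ≡ 16·13 = 208 ≡ 18 (mod 19).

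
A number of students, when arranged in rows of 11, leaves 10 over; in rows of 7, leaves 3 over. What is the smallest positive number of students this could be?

10

x ≡ 3 (mod 7) gives x ∈ {3, 10}.
The first of these with x mod 11 = 10 is 10.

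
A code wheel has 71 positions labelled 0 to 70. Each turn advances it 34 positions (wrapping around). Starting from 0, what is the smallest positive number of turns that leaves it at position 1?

71 = 2·34 + 3
34 = 11·3 + 1
3 = 3·1 + 0
Back-substituting gives 34·23 ≡ 1 (mod 71).

23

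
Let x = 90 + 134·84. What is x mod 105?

6

134·84 = 11256.
11256 − 107·105 = 21, so 11256 ≡ 21 (mod 105).
(90 + 21) mod 105 = 6.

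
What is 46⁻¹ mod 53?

15

53 = 1·46 + 7
46 = 6·7 + 4
7 = 1·4 + 3
4 = 1·3 + 1
3 = 3·1 + 0
Back-substituting gives 46·15 ≡ 1 (mod 53).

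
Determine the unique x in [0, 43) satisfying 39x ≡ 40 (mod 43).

33

39⁻¹ ≡ 32 (mod 43) because 39·32 = 1248 = 29·43 + 1.
So x ≡ 32·40 = 1280 ≡ 33 (mod 43).
Check: 39·33 = 1287 = 29·43 + 40.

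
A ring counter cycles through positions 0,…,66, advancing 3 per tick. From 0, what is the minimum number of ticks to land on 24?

The inverse of 3 mod 67 is 45 (since 3·45 = 135 ≡ 1).
Multiplying both sides by 45: x ≡ 45·24 = 1080 ≡ 8 (mod 67).

8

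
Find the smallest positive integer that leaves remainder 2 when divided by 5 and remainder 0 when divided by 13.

52

Since 13·2 ≡ 1 (mod 5), take x = 0 + 13·((2−0)·2 mod 5) = 0 + 13·4 = 52.
Check: 52 mod 5 = 2, 52 mod 13 = 0.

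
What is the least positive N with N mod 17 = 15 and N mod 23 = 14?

83

x ≡ 15 (mod 17) gives x ∈ {15, 32, 49, 66, 83}.
The first of these with x mod 23 = 14 is 83.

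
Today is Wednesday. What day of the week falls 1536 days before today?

Dividing 1536 by 7 gives quotient 219 and remainder 3.
Wednesday − 3 days → Sunday.

Sunday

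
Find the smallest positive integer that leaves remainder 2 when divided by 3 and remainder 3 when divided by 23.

26

x ≡ 2 (mod 3) gives x ∈ {2, 5, 8, 11, 14, 17, 20, 23, …}.
The first of these with x mod 23 = 3 is 26.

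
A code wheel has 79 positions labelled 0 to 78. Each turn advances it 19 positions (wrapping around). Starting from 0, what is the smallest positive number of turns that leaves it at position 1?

25

79 = 4·19 + 3
19 = 6·3 + 1
3 = 3·1 + 0
Back-substituting gives 19·25 ≡ 1 (mod 79).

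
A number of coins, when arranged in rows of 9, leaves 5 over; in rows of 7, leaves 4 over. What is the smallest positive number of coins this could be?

x ≡ 4 (mod 7) gives x ∈ {4, 11, 18, 25, 32}.
The first of these with x mod 9 = 5 is 32.

32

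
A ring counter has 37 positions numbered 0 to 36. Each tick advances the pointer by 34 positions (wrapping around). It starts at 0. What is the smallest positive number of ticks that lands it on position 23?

17

34⁻¹ ≡ 12 (mod 37) because 34·12 = 408 = 11·37 + 1.
So x ≡ 12·23 = 276 ≡ 17 (mod 37).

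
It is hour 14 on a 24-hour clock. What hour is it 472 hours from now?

Dividing 472 by 24 gives quotient 19 and remainder 16.
(14 + 16) mod 24 = 6.

6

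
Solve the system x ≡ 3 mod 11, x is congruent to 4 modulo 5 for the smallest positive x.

14

Since 5·9 ≡ 1 (mod 11), take x = 4 + 5·((3−4)·9 mod 11) = 4 + 5·2 = 14.
Check: 14 mod 11 = 3, 14 mod 5 = 4.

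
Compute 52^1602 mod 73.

46

Square-and-reduce mod 73: 52^1≡52, 52^2≡3, 52^4≡9, 52^8≡8, 52^16≡64, 52^32≡8, 52^64≡64, 52^128≡8, 52^256≡64, 52^512≡8, 52^1024≡64.
Since 1602 = 2 + 64 + 512 + 1024 in binary, 52^1602 ≡ 3·64·8·64 ≡ 46 (mod 73).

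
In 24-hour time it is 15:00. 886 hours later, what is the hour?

13

886 − 36·24 = 22, so 886 ≡ 22 (mod 24).
(15 + 22) mod 24 = 13.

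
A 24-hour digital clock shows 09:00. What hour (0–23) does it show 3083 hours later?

20

3083 mod 24 = 11 (since 128·24 = 3072).
(9 + 11) mod 24 = 20.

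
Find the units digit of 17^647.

Last digits of 7^n: 7, 9, 3, 1 (period 4).
647 leaves remainder 3 on division by 4, so 17^647 ends in 3.

3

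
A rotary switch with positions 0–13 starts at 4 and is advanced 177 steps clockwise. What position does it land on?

13

177 − 12·14 = 9, so 177 ≡ 9 (mod 14).
(4 + 9) mod 14 = 13.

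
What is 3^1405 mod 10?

Powers of 3 mod 10 repeat with period 4: 3, 9, 7, 1.
1405 leaves remainder 1 on division by 4, so 3^1405 ends in 3.

3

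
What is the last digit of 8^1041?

8

The units digit of 8^n cycles with period 4: 8, 4, 2, 6, …
1041 leaves remainder 1 on division by 4, so 8^1041 ends in 8.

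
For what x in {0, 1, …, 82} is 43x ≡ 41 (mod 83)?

55

The inverse of 43 mod 83 is 56 (since 43·56 = 2408 ≡ 1).
Multiplying both sides by 56: x ≡ 56·41 = 2296 ≡ 55 (mod 83).
Check: 43·55 = 2365 = 28·83 + 41.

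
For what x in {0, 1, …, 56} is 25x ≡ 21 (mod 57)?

51

25⁻¹ ≡ 16 (mod 57) because 25·16 = 400 = 7·57 + 1.
So x ≡ 16·21 = 336 ≡ 51 (mod 57).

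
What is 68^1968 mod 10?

Last digits of 8^n: 8, 4, 2, 6 (period 4).
1968 leaves remainder 0 on division by 4, so 68^1968 ends in 6.

6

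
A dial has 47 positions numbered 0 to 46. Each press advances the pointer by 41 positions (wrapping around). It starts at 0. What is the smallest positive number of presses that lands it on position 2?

The inverse of 41 mod 47 is 39 (since 41·39 = 1599 ≡ 1).
So x ≡ 39·2 = 78 ≡ 31 (mod 47).

31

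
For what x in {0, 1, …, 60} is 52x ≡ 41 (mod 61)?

9

The inverse of 52 mod 61 is 27 (since 52·27 = 1404 ≡ 1).
So x ≡ 27·41 = 1107 ≡ 9 (mod 61).
Check: 52·9 = 468 = 7·61 + 41.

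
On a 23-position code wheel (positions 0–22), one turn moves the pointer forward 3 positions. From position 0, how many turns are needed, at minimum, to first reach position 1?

3·8 = 24 = 1·23 + 1, so 3⁻¹ ≡ 8 (mod 23).

8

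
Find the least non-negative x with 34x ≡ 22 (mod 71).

9

The inverse of 34 mod 71 is 23 (since 34·23 = 782 ≡ 1).
So x ≡ 23·22 = 506 ≡ 9 (mod 71).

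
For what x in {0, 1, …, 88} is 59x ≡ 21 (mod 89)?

26

The inverse of 59 mod 89 is 86 (since 59·86 = 5074 ≡ 1).
Multiplying both sides by 86: x ≡ 86·21 = 1806 ≡ 26 (mod 89).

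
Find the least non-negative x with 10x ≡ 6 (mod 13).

11

10⁻¹ ≡ 4 (mod 13) because 10·4 = 40 = 3·13 + 1.
So x ≡ 4·6 = 24 ≡ 11 (mod 13).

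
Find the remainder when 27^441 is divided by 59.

57

Square-and-reduce mod 59: 27^1≡27, 27^2≡21, 27^4≡28, 27^8≡17, 27^16≡53, 27^32≡36, 27^64≡57, 27^128≡4, 27^256≡16.
Since 441 = 1 + 8 + 16 + 32 + 128 + 256 in binary, 27^441 ≡ 27·17·53·36·4·16 ≡ 57 (mod 59).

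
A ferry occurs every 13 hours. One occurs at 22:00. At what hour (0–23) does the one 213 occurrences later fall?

213·13 = 2769.
2769 = 115·24 + 9, so 2769 mod 24 = 9.
(22 + 9) mod 24 = 7.

7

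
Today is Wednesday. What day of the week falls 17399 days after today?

17399 − 2485·7 = 4, so 17399 ≡ 4 (mod 7).
Wednesday + 4 days → Sunday.

Sunday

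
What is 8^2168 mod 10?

The units digit of 8^n cycles with period 4: 8, 4, 2, 6, …
2168 leaves remainder 0 on division by 4, so 8^2168 ends in 6.

6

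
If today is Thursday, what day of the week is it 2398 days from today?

Dividing 2398 by 7 gives quotient 342 and remainder 4.
Thursday + 4 days → Monday.

Monday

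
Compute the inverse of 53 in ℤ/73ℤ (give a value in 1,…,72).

62

53·62 = 3286 = 45·73 + 1, so 53⁻¹ ≡ 62 (mod 73).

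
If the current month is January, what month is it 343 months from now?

August

343 − 28·12 = 7, so 343 ≡ 7 (mod 12).
January + 7 months → August.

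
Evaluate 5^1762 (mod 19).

Successive squares of 5 mod 19: 5^1≡5, 5^2≡6, 5^4≡17, 5^8≡4, 5^16≡16, 5^32≡9, 5^64≡5, 5^128≡6, 5^256≡17, 5^512≡4, 5^1024≡16.
Since 1762 = 2 + 32 + 64 + 128 + 512 + 1024 in binary, 5^1762 ≡ 6·9·5·6·4·16 ≡ 16 (mod 19).

16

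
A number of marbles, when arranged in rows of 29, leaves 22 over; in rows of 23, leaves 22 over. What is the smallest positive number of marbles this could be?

x ≡ 22 (mod 23) gives x ∈ {22}.
The first of these with x mod 29 = 22 is 22.

22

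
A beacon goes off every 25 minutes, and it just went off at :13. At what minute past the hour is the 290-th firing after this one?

3

290·25 = 7250.
Dividing 7250 by 60 gives quotient 120 and remainder 50.
(13 + 50) mod 60 = 3.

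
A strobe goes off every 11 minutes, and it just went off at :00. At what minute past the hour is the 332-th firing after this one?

332·11 = 3652.
3652 = 60·60 + 52, so 3652 mod 60 = 52.
(0 + 52) mod 60 = 52.

52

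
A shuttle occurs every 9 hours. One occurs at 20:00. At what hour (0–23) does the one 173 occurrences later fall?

173·9 = 1557.
Dividing 1557 by 24 gives quotient 64 and remainder 21.
(20 + 21) mod 24 = 17.

17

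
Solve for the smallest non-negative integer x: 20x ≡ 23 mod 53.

25

The inverse of 20 mod 53 is 8 (since 20·8 = 160 ≡ 1).
Multiplying both sides by 8: x ≡ 8·23 = 184 ≡ 25 (mod 53).
Check: 20·25 = 500 = 9·53 + 23.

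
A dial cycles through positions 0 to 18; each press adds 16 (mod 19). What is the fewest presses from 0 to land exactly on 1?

6

16·6 = 96 = 5·19 + 1, so 16⁻¹ ≡ 6 (mod 19).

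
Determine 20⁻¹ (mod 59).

3

20·3 = 60 = 1·59 + 1, so 20⁻¹ ≡ 3 (mod 59).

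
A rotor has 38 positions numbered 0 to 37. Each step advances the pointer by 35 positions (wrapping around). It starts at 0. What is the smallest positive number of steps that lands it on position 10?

The inverse of 35 mod 38 is 25 (since 35·25 = 875 ≡ 1).
So x ≡ 25·10 = 250 ≡ 22 (mod 38).

22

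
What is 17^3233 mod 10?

Last digits of 7^n: 7, 9, 3, 1 (period 4).
3233 leaves remainder 1 on division by 4, so 17^3233 ends in 7.

7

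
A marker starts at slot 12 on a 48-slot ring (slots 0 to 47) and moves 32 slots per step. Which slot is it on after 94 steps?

44

94·32 = 3008.
Dividing 3008 by 48 gives quotient 62 and remainder 32.
(12 + 32) mod 48 = 44.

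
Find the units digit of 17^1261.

7

Last digits of 7^n: 7, 9, 3, 1 (period 4).
1261 leaves remainder 1 on division by 4, so 17^1261 ends in 7.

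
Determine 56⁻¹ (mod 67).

67 = 1·56 + 11
56 = 5·11 + 1
11 = 11·1 + 0
Back-substituting gives 56·6 ≡ 1 (mod 67).

6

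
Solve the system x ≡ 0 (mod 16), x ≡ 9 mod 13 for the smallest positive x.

x ≡ 9 (mod 13) gives x ∈ {9, 22, 35, 48}.
The first of these with x mod 16 = 0 is 48.

48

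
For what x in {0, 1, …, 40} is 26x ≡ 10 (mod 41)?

13

26⁻¹ ≡ 30 (mod 41) because 26·30 = 780 = 19·41 + 1.
Multiplying both sides by 30: x ≡ 30·10 = 300 ≡ 13 (mod 41).
Check: 26·13 = 338 = 8·41 + 10.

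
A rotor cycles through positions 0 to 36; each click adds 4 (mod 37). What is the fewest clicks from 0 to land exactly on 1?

28

4·28 = 112 = 3·37 + 1, so 4⁻¹ ≡ 28 (mod 37).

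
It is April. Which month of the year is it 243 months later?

July

243 mod 12 = 3 (since 20·12 = 240).
April + 3 months → July.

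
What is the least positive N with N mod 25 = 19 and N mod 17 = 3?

x ≡ 3 (mod 17) gives x ∈ {3, 20, 37, 54, 71, 88, 105, 122, …}.
The first of these with x mod 25 = 19 is 394.

394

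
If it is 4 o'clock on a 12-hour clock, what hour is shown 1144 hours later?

8

1144 = 95·12 + 4, so 1144 mod 12 = 4.
4 + 4 → 8 on a 12-hour dial.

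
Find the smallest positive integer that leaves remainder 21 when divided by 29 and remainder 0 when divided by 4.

x ≡ 0 (mod 4) gives x ∈ {0, 4, 8, 12, 16, 20, 24, 28, …}.
The first of these with x mod 29 = 21 is 108.

108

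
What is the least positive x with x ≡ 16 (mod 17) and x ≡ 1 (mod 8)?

Since 8·15 ≡ 1 (mod 17), take x = 1 + 8·((16−1)·15 mod 17) = 1 + 8·4 = 33.
Check: 33 mod 17 = 16, 33 mod 8 = 1.

33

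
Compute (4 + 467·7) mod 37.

467·7 = 3269.
Dividing 3269 by 37 gives quotient 88 and remainder 13.
(4 + 13) mod 37 = 17.

17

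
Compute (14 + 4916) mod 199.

4916 − 24·199 = 140, so 4916 ≡ 140 (mod 199).
(14 + 140) mod 199 = 154.

154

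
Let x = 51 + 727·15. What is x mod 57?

12

727·15 = 10905.
10905 − 191·57 = 18, so 10905 ≡ 18 (mod 57).
(51 + 18) mod 57 = 12.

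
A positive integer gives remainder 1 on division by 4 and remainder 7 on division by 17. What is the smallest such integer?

41

x ≡ 1 (mod 4) gives x ∈ {1, 5, 9, 13, 17, 21, 25, 29, …}.
The first of these with x mod 17 = 7 is 41.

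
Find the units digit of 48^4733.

8

Powers of 8 mod 10 repeat with period 4: 8, 4, 2, 6.
4733 mod 4 = 1, so the last digit matches 8^1 = 8.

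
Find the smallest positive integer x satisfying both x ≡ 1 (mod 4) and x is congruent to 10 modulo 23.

x ≡ 1 (mod 4) gives x ∈ {1, 5, 9, 13, 17, 21, 25, 29, …}.
The first of these with x mod 23 = 10 is 33.

33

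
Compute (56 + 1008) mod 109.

83

1008 mod 109 = 27 (since 9·109 = 981).
(56 + 27) mod 109 = 83.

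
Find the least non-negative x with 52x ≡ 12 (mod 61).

The inverse of 52 mod 61 is 27 (since 52·27 = 1404 ≡ 1).
Multiplying both sides by 27: x ≡ 27·12 = 324 ≡ 19 (mod 61).

19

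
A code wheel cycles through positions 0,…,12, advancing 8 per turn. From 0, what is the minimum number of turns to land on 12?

8

8⁻¹ ≡ 5 (mod 13) because 8·5 = 40 = 3·13 + 1.
Multiplying both sides by 5: x ≡ 5·12 = 60 ≡ 8 (mod 13).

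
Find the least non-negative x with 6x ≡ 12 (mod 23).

2

The inverse of 6 mod 23 is 4 (since 6·4 = 24 ≡ 1).
So x ≡ 4·12 = 48 ≡ 2 (mod 23).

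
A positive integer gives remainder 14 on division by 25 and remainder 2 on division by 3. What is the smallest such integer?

14

x ≡ 2 (mod 3) gives x ∈ {2, 5, 8, 11, 14}.
The first of these with x mod 25 = 14 is 14.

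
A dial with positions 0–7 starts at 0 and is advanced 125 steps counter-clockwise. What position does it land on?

125 − 15·8 = 5, so 125 ≡ 5 (mod 8).
(0 − 5) mod 8 = 3.

3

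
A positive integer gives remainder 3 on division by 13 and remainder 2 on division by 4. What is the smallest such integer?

x ≡ 2 (mod 4) gives x ∈ {2, 6, 10, 14, 18, 22, 26, 30, …}.
The first of these with x mod 13 = 3 is 42.

42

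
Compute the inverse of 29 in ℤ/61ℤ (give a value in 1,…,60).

29·40 = 1160 = 19·61 + 1, so 29⁻¹ ≡ 40 (mod 61).

40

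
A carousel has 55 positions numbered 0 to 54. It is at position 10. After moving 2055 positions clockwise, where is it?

2055 = 37·55 + 20, so 2055 mod 55 = 20.
(10 + 20) mod 55 = 30.

30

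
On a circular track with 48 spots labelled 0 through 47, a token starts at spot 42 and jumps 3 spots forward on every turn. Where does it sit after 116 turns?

116·3 = 348.
348 − 7·48 = 12, so 348 ≡ 12 (mod 48).
(42 + 12) mod 48 = 6.

6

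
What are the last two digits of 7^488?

Successive squares of 7 mod 100: 7^1≡7, 7^2≡49, 7^4≡1, 7^8≡1, 7^16≡1, 7^32≡1, 7^64≡1, 7^128≡1, 7^256≡1.
Since 488 = 8 + 32 + 64 + 128 + 256 in binary, 7^488 ≡ 1·1·1·1·1 ≡ 1 (mod 100).

01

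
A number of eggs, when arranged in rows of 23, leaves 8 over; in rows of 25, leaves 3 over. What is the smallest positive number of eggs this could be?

353

Since 25·12 ≡ 1 (mod 23), take x = 3 + 25·((8−3)·12 mod 23) = 3 + 25·14 = 353.
Check: 353 mod 23 = 8, 353 mod 25 = 3.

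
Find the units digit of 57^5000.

The units digit of 57^n cycles with period 4: 7, 9, 3, 1, …
5000 leaves remainder 0 on division by 4, so 57^5000 ends in 1.

1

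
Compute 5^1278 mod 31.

1

Successive squares of 5 mod 31: 5^1≡5, 5^2≡25, 5^4≡5, 5^8≡25, 5^16≡5, 5^32≡25, 5^64≡5, 5^128≡25, 5^256≡5, 5^512≡25, 5^1024≡5.
1278 = 2 + 4 + 8 + 16 + 32 + 64 + 128 + 1024, so 5^1278 ≡ 25·5·25·5·25·5·25·5 ≡ 1 (mod 31).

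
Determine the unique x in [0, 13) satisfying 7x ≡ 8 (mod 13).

3

7⁻¹ ≡ 2 (mod 13) because 7·2 = 14 = 1·13 + 1.
Multiplying both sides by 2: x ≡ 2·8 = 16 ≡ 3 (mod 13).
Check: 7·3 = 21 = 1·13 + 8.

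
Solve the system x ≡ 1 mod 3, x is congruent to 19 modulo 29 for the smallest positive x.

x ≡ 1 (mod 3) gives x ∈ {1, 4, 7, 10, 13, 16, 19}.
The first of these with x mod 29 = 19 is 19.

19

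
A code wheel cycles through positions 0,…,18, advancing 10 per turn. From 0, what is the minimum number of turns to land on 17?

15

The inverse of 10 mod 19 is 2 (since 10·2 = 20 ≡ 1).
Multiplying both sides by 2: x ≡ 2·17 = 34 ≡ 15 (mod 19).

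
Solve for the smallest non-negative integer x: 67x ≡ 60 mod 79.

The inverse of 67 mod 79 is 46 (since 67·46 = 3082 ≡ 1).
So x ≡ 46·60 = 2760 ≡ 74 (mod 79).
Check: 67·74 = 4958 = 62·79 + 60.

74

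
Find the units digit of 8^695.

2

The units digit of 8^n cycles with period 4: 8, 4, 2, 6, …
695 leaves remainder 3 on division by 4, so 8^695 ends in 2.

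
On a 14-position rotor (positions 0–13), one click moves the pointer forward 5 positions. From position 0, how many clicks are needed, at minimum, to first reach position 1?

14 = 2·5 + 4
5 = 1·4 + 1
4 = 4·1 + 0
Back-substituting gives 5·3 ≡ 1 (mod 14).

3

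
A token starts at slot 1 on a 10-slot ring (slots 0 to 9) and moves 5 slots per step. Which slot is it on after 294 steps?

294·5 = 1470.
1470 = 147·10 + 0, so 1470 mod 10 = 0.
(1 + 0) mod 10 = 1.

1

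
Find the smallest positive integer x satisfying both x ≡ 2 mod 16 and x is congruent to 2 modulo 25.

2

x ≡ 2 (mod 16) gives x ∈ {2}.
The first of these with x mod 25 = 2 is 2.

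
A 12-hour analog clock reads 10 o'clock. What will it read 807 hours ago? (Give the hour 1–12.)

807 = 67·12 + 3, so 807 mod 12 = 3.
10 − 3 → 7 on a 12-hour dial.

7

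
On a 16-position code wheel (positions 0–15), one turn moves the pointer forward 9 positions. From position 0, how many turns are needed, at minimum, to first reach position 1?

9

9·9 = 81 = 5·16 + 1, so 9⁻¹ ≡ 9 (mod 16).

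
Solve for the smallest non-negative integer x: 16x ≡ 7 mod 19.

4

16⁻¹ ≡ 6 (mod 19) because 16·6 = 96 = 5·19 + 1.
Multiplying both sides by 6: x ≡ 6·7 = 42 ≡ 4 (mod 19).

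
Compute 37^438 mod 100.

Square-and-reduce mod 100: 37^1≡37, 37^2≡69, 37^4≡61, 37^8≡21, 37^16≡41, 37^32≡81, 37^64≡61, 37^128≡21, 37^256≡41.
Since 438 = 2 + 4 + 16 + 32 + 128 + 256 in binary, 37^438 ≡ 69·61·41·81·21·41 ≡ 29 (mod 100).

29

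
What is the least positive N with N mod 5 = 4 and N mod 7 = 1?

Since 7·3 ≡ 1 (mod 5), take x = 1 + 7·((4−1)·3 mod 5) = 1 + 7·4 = 29.
Check: 29 mod 5 = 4, 29 mod 7 = 1.

29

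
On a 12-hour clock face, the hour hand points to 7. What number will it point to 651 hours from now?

10

651 = 54·12 + 3, so 651 mod 12 = 3.
7 + 3 → 10 on a 12-hour dial.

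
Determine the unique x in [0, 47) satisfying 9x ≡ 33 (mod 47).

35

9⁻¹ ≡ 21 (mod 47) because 9·21 = 189 = 4·47 + 1.
Multiplying both sides by 21: x ≡ 21·33 = 693 ≡ 35 (mod 47).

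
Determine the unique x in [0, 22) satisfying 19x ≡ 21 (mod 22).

15

The inverse of 19 mod 22 is 7 (since 19·7 = 133 ≡ 1).
So x ≡ 7·21 = 147 ≡ 15 (mod 22).
Check: 19·15 = 285 = 12·22 + 21.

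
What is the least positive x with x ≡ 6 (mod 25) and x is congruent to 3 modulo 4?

31

x ≡ 3 (mod 4) gives x ∈ {3, 7, 11, 15, 19, 23, 27, 31}.
The first of these with x mod 25 = 6 is 31.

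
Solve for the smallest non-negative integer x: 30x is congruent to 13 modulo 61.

30⁻¹ ≡ 59 (mod 61) because 30·59 = 1770 = 29·61 + 1.
Multiplying both sides by 59: x ≡ 59·13 = 767 ≡ 35 (mod 61).

35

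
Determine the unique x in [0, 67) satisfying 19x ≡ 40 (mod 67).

55

The inverse of 19 mod 67 is 60 (since 19·60 = 1140 ≡ 1).
Multiplying both sides by 60: x ≡ 60·40 = 2400 ≡ 55 (mod 67).
Check: 19·55 = 1045 = 15·67 + 40.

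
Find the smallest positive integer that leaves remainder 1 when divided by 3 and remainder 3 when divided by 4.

x ≡ 1 (mod 3) gives x ∈ {1, 4, 7}.
The first of these with x mod 4 = 3 is 7.

7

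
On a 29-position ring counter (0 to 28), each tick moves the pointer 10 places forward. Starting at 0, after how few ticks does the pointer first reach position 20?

2

10⁻¹ ≡ 3 (mod 29) because 10·3 = 30 = 1·29 + 1.
Multiplying both sides by 3: x ≡ 3·20 = 60 ≡ 2 (mod 29).
Check: 10·2 = 20 = 0·29 + 20.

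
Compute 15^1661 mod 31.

15

By repeated squaring mod 31: 15^1≡15, 15^2≡8, 15^4≡2, 15^8≡4, 15^16≡16, 15^32≡8, 15^64≡2, 15^128≡4, 15^256≡16, 15^512≡8, 15^1024≡2.
Since 1661 = 1 + 4 + 8 + 16 + 32 + 64 + 512 + 1024 in binary, 15^1661 ≡ 15·2·4·16·8·2·8·2 ≡ 15 (mod 31).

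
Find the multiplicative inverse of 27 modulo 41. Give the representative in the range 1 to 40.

27·38 = 1026 = 25·41 + 1, so 27⁻¹ ≡ 38 (mod 41).

38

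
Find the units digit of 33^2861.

3

Powers of 3 mod 10 repeat with period 4: 3, 9, 7, 1.
2861 leaves remainder 1 on division by 4, so 33^2861 ends in 3.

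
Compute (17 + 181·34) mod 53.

181·34 = 6154.
6154 = 116·53 + 6, so 6154 mod 53 = 6.
(17 + 6) mod 53 = 23.

23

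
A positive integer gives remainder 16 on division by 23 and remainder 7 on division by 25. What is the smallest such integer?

Since 25·12 ≡ 1 (mod 23), take x = 7 + 25·((16−7)·12 mod 23) = 7 + 25·16 = 407.
Check: 407 mod 23 = 16, 407 mod 25 = 7.

407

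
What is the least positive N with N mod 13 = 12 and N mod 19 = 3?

155

x ≡ 12 (mod 13) gives x ∈ {12, 25, 38, 51, 64, 77, 90, 103, …}.
The first of these with x mod 19 = 3 is 155.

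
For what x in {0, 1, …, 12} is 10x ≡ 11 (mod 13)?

5

The inverse of 10 mod 13 is 4 (since 10·4 = 40 ≡ 1).
Multiplying both sides by 4: x ≡ 4·11 = 44 ≡ 5 (mod 13).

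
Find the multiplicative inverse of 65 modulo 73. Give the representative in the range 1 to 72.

73 = 1·65 + 8
65 = 8·8 + 1
8 = 8·1 + 0
Back-substituting gives 65·9 ≡ 1 (mod 73).

9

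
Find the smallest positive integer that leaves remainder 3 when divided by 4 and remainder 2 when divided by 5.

x ≡ 3 (mod 4) gives x ∈ {3, 7}.
The first of these with x mod 5 = 2 is 7.

7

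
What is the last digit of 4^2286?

Last digits of 4^n: 4, 6 (period 2).
2286 mod 2 = 0, so the last digit matches 4^2 = 6.

6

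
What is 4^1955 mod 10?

4

Last digits of 4^n: 4, 6 (period 2).
1955 leaves remainder 1 on division by 2, so 4^1955 ends in 4.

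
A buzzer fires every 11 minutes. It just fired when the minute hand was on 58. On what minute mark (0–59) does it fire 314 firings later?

32

314·11 = 3454.
Dividing 3454 by 60 gives quotient 57 and remainder 34.
(58 + 34) mod 60 = 32.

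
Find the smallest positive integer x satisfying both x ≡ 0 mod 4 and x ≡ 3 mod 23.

72

x ≡ 0 (mod 4) gives x ∈ {0, 4, 8, 12, 16, 20, 24, 28, …}.
The first of these with x mod 23 = 3 is 72.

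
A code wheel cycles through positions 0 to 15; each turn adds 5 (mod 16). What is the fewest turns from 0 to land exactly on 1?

13

5·13 = 65 = 4·16 + 1, so 5⁻¹ ≡ 13 (mod 16).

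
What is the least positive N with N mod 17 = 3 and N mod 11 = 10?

54

Since 11·14 ≡ 1 (mod 17), take x = 10 + 11·((3−10)·14 mod 17) = 10 + 11·4 = 54.
Check: 54 mod 17 = 3, 54 mod 11 = 10.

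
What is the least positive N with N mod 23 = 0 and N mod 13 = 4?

69

Since 13·16 ≡ 1 (mod 23), take x = 4 + 13·((0−4)·16 mod 23) = 4 + 13·5 = 69.
Check: 69 mod 23 = 0, 69 mod 13 = 4.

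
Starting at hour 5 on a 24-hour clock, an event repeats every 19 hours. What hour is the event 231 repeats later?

231·19 = 4389.
Dividing 4389 by 24 gives quotient 182 and remainder 21.
(5 + 21) mod 24 = 2.

2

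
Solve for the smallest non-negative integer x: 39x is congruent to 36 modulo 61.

The inverse of 39 mod 61 is 36 (since 39·36 = 1404 ≡ 1).
Multiplying both sides by 36: x ≡ 36·36 = 1296 ≡ 15 (mod 61).
Check: 39·15 = 585 = 9·61 + 36.

15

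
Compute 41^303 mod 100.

Square-and-reduce mod 100: 41^1≡41, 41^2≡81, 41^4≡61, 41^8≡21, 41^16≡41, 41^32≡81, 41^64≡61, 41^128≡21, 41^256≡41.
Since 303 = 1 + 2 + 4 + 8 + 32 + 256 in binary, 41^303 ≡ 41·81·61·21·81·41 ≡ 21 (mod 100).

21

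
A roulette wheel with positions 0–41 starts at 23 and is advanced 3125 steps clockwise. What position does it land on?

3125 = 74·42 + 17, so 3125 mod 42 = 17.
(23 + 17) mod 42 = 40.

40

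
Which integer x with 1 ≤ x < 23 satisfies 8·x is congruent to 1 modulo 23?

8·3 = 24 = 1·23 + 1, so 8⁻¹ ≡ 3 (mod 23).

3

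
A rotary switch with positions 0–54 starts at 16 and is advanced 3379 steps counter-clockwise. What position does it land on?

3379 − 61·55 = 24, so 3379 ≡ 24 (mod 55).
(16 − 24) mod 55 = 47.

47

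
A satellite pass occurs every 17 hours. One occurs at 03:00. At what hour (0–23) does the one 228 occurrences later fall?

228·17 = 3876.
3876 mod 24 = 12 (since 161·24 = 3864).
(3 + 12) mod 24 = 15.

15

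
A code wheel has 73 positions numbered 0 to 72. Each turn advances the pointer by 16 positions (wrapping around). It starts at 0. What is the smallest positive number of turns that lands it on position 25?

The inverse of 16 mod 73 is 32 (since 16·32 = 512 ≡ 1).
So x ≡ 32·25 = 800 ≡ 70 (mod 73).
Check: 16·70 = 1120 = 15·73 + 25.

70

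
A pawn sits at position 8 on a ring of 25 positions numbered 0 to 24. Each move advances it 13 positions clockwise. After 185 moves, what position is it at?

185·13 = 2405.
2405 = 96·25 + 5, so 2405 mod 25 = 5.
(8 + 5) mod 25 = 13.

13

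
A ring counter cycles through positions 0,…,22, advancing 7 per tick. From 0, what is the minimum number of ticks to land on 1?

10

7⁻¹ ≡ 10 (mod 23) because 7·10 = 70 = 3·23 + 1.
So x ≡ 10·1 = 10 ≡ 10 (mod 23).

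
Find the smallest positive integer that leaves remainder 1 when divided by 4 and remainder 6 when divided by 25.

81

x ≡ 1 (mod 4) gives x ∈ {1, 5, 9, 13, 17, 21, 25, 29, …}.
The first of these with x mod 25 = 6 is 81.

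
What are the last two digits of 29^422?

41

Successive squares of 29 mod 100: 29^1≡29, 29^2≡41, 29^4≡81, 29^8≡61, 29^16≡21, 29^32≡41, 29^64≡81, 29^128≡61, 29^256≡21.
422 = 2 + 4 + 32 + 128 + 256, so 29^422 ≡ 41·81·41·61·21 ≡ 41 (mod 100).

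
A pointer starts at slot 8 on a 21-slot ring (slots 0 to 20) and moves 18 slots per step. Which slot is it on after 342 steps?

11

342·18 = 6156.
6156 − 293·21 = 3, so 6156 ≡ 3 (mod 21).
(8 + 3) mod 21 = 11.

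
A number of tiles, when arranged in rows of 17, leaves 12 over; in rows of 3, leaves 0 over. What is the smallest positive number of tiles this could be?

12

x ≡ 0 (mod 3) gives x ∈ {0, 3, 6, 9, 12}.
The first of these with x mod 17 = 12 is 12.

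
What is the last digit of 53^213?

The units digit of 53^n cycles with period 4: 3, 9, 7, 1, …
213 mod 4 = 1, so the last digit matches 3^1 = 3.

3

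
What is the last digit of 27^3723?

3

Last digits of 7^n: 7, 9, 3, 1 (period 4).
3723 mod 4 = 3, so the last digit matches 7^3 = 3.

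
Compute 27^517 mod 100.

Square-and-reduce mod 100: 27^1≡27, 27^2≡29, 27^4≡41, 27^8≡81, 27^16≡61, 27^32≡21, 27^64≡41, 27^128≡81, 27^256≡61, 27^512≡21.
517 = 1 + 4 + 512, so 27^517 ≡ 27·41·21 ≡ 47 (mod 100).

47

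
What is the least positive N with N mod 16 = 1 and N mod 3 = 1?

x ≡ 1 (mod 3) gives x ∈ {1}.
The first of these with x mod 16 = 1 is 1.

1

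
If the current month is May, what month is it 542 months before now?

542 mod 12 = 2 (since 45·12 = 540).
May − 2 months → March.

March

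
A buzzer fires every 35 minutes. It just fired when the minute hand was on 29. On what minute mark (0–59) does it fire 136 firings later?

136·35 = 4760.
4760 − 79·60 = 20, so 4760 ≡ 20 (mod 60).
(29 + 20) mod 60 = 49.

49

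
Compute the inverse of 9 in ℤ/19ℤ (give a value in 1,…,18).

9·17 = 153 = 8·19 + 1, so 9⁻¹ ≡ 17 (mod 19).

17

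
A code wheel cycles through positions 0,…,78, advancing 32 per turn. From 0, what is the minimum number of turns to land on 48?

The inverse of 32 mod 79 is 42 (since 32·42 = 1344 ≡ 1).
Multiplying both sides by 42: x ≡ 42·48 = 2016 ≡ 41 (mod 79).

41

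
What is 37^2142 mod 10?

Powers of 7 mod 10 repeat with period 4: 7, 9, 3, 1.
2142 mod 4 = 2, so the last digit matches 7^2 = 9.

9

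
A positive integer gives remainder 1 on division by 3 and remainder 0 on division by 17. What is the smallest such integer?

Since 17·2 ≡ 1 (mod 3), take x = 0 + 17·((1−0)·2 mod 3) = 0 + 17·2 = 34.
Check: 34 mod 3 = 1, 34 mod 17 = 0.

34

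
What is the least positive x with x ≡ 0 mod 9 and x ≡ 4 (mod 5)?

x ≡ 4 (mod 5) gives x ∈ {4, 9}.
The first of these with x mod 9 = 0 is 9.

9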